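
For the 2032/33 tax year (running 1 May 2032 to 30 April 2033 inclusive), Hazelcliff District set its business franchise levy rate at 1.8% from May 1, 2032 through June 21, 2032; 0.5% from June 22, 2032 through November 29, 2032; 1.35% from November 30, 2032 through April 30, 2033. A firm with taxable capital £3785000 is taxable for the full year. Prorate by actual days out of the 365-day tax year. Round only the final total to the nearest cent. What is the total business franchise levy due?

May 1 – June 21, 2032: 52 days at 1.8% → £3785000 × 1.8% × 52/365 = £9706.1918
June 22 – November 29, 2032: 161 days at 0.5% → £3785000 × 0.5% × 161/365 = £8347.7397
November 30, 2032 – April 30, 2033: 152 days at 1.35% → £3785000 × 1.35% × 152/365 = £21278.9589
Total = £39332.8904

£39332.89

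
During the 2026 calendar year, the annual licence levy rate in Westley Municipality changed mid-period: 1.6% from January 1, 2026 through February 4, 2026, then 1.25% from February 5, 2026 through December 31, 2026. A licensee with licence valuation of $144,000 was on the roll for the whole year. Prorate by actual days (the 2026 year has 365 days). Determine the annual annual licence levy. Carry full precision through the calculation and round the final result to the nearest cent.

January 1 – February 4, 2026: 35 days at 1.6% → $144,000 × 1.6% × 35/365 = $220.9315
February 5 – December 31, 2026: 330 days at 1.25% → $144,000 × 1.25% × 330/365 = $1,627.3973
Total = $1,848.3288

$1,848.33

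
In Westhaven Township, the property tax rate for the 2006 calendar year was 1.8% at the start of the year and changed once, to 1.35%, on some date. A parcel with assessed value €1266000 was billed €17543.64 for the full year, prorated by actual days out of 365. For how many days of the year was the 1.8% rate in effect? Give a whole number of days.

Let d = days at the first rate; then 365 − d days at the second rate.
€1266000 × [1.8%·d + 1.35%·(365−d)] / 365 = €17543.64
Solving gives d = 29, so the new rate took effect on 30 January 2006.

29 days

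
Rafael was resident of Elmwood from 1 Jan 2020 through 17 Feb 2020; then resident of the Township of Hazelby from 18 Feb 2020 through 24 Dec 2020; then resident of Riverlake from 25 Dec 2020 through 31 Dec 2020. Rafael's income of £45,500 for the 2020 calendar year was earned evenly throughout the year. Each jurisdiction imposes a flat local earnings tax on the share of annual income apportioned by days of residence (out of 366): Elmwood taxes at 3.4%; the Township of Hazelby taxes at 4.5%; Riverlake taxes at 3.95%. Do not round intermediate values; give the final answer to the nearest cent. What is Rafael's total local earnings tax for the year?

£1,977.07

Elmwood, 1 Jan – 17 Feb 2020: 48 days → £45,500 × 3.4% × 48/366 = £202.8852
The Township of Hazelby, 18 Feb – 24 Dec 2020: 311 days → £45,500 × 4.5% × 311/366 = £1,739.8156
Riverlake, 25 Dec – 31 Dec 2020: 7 days → £45,500 × 3.95% × 7/366 = £34.3736
Total = £1,977.0745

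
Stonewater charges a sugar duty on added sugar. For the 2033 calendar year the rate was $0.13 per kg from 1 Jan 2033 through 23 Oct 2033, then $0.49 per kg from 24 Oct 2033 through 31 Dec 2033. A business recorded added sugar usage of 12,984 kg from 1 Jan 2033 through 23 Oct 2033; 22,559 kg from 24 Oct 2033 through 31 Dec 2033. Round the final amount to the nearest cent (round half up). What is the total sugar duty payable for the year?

1 Jan – 23 Oct 2033: 12,984 kg at $0.13/kg → $1687.92
24 Oct – 31 Dec 2033: 22,559 kg at $0.49/kg → $11053.91

$12741.83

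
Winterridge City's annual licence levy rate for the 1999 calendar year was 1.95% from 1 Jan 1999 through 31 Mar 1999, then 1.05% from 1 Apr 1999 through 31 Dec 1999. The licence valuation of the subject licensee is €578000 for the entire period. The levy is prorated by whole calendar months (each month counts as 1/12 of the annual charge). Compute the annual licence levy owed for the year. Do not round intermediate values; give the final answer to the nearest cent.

€7369.50

1 Jan – 31 Mar 1999: 3 months at 1.95% → €578000 × 1.95% × 3/12 = €2817.7500
1 Apr – 31 Dec 1999: 9 months at 1.05% → €578000 × 1.05% × 9/12 = €4551.7500
Total = €7369.5000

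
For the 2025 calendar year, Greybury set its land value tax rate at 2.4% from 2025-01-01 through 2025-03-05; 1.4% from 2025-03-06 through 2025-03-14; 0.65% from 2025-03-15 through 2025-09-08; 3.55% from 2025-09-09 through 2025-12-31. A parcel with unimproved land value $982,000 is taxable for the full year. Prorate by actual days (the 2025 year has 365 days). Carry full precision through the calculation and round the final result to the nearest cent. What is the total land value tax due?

$18,472.36

2025-01-01 to 2025-03-05: 64 days at 2.4% → $982,000 × 2.4% × 64/365 = $4,132.4712
2025-03-06 to 2025-03-14: 9 days at 1.4% → $982,000 × 1.4% × 9/365 = $338.9918
2025-03-15 to 2025-09-08: 178 days at 0.65% → $982,000 × 0.65% × 178/365 = $3,112.8055
2025-09-09 to 2025-12-31: 114 days at 3.55% → $982,000 × 3.55% × 114/365 = $10,888.0932
Total = $18,472.3616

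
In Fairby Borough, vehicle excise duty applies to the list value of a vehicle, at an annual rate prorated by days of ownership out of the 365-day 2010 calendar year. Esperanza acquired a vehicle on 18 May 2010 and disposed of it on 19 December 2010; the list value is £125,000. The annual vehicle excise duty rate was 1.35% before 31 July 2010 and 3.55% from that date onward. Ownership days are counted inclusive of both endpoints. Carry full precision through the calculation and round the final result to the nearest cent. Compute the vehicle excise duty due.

£2,068.49

18 May – 30 July 2010: 74 days at 1.35% → £125,000 × 1.35% × 74/365 = £342.1233
31 July – 19 December 2010: 142 days at 3.55% → £125,000 × 3.55% × 142/365 = £1,726.3699
Total = £2,068.4932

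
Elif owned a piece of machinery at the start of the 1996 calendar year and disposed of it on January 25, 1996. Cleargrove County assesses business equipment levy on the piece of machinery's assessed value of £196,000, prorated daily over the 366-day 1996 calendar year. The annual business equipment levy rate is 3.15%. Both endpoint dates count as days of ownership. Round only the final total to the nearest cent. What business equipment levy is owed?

Days held (January 1 – January 25, 1996): 25 out of 366
Tax = £196,000 × 3.15% × 25/366 = £421.7213

£421.72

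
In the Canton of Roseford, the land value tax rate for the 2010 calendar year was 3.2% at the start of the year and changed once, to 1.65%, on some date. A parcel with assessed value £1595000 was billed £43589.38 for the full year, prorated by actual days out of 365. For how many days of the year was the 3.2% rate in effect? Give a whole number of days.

Let d = days at the first rate; then 365 − d days at the second rate.
£1595000 × [3.2%·d + 1.65%·(365−d)] / 365 = £43589.38
Solving gives d = 255, so the new rate took effect on September 13, 2010.

255 days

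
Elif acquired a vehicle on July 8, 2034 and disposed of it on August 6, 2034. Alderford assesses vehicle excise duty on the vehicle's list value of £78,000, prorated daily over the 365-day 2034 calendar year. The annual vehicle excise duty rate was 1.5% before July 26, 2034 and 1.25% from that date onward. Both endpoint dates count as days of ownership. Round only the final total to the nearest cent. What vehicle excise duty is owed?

£89.75

July 8 – July 25, 2034: 18 days at 1.5% → £78,000 × 1.5% × 18/365 = £57.6986
July 26 – August 6, 2034: 12 days at 1.25% → £78,000 × 1.25% × 12/365 = £32.0548
Total = £89.7534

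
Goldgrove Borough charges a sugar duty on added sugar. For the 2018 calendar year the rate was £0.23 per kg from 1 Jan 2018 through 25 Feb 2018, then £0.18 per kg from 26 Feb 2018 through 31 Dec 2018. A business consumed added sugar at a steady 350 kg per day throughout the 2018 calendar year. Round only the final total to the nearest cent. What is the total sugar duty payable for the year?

1 Jan – 25 Feb 2018: 56 days × 350 kg/day = 19,600 kg at £0.23/kg → £4,508.00
26 Feb – 31 Dec 2018: 309 days × 350 kg/day = 108,150 kg at £0.18/kg → £19,467.00

£23,975.00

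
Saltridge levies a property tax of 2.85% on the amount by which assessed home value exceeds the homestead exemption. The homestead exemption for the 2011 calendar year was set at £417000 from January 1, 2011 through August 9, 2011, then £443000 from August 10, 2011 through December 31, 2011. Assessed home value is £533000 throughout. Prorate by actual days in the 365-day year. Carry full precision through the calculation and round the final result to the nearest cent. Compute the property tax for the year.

January 1 – August 9, 2011: 221 days, exemption £417000 → (£533000 − £417000) × 2.85% × 221/365 = £2001.7151
August 10 – December 31, 2011: 144 days, exemption £443000 → (£533000 − £443000) × 2.85% × 144/365 = £1011.9452
Total = £3013.6603

£3013.66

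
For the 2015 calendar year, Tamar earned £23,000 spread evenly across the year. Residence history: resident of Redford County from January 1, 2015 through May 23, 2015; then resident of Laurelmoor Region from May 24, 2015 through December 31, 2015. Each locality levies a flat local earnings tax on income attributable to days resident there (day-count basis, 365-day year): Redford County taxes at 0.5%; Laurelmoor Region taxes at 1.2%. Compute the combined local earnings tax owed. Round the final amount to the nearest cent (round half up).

Redford County, January 1 – May 23, 2015: 143 days → £23,000 × 0.5% × 143/365 = £45.0548
Laurelmoor Region, May 24 – December 31, 2015: 222 days → £23,000 × 1.2% × 222/365 = £167.8685
Total = £212.9233

£212.92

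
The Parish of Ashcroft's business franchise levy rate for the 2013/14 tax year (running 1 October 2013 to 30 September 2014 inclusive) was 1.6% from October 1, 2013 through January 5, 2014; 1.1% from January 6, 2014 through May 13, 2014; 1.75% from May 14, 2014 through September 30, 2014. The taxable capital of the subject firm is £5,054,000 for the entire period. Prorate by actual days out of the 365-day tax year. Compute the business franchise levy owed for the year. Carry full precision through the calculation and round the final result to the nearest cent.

October 1, 2013 – January 5, 2014: 97 days at 1.6% → £5,054,000 × 1.6% × 97/365 = £21,489.8849
January 6 – May 13, 2014: 128 days at 1.1% → £5,054,000 × 1.1% × 128/365 = £19,495.9781
May 14 – September 30, 2014: 140 days at 1.75% → £5,054,000 × 1.75% × 140/365 = £33,924.1096
Total = £74,909.9726

£74,909.97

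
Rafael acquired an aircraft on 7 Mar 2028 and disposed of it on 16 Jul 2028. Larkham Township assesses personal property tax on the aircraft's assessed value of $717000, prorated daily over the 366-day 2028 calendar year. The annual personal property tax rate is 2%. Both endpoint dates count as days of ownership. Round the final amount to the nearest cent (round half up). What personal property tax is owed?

Days held (7 Mar – 16 Jul 2028): 132 out of 366
Tax = $717000 × 2% × 132/366 = $5171.8033

$5171.80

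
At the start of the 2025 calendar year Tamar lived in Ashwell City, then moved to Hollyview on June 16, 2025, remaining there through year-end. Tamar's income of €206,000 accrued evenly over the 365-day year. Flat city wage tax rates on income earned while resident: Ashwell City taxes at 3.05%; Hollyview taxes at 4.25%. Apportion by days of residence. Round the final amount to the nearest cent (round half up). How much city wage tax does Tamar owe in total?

€7,630.75

Ashwell City, January 1 – June 15, 2025: 166 days → €206,000 × 3.05% × 166/365 = €2,857.4740
Hollyview, June 16 – December 31, 2025: 199 days → €206,000 × 4.25% × 199/365 = €4,773.2740
Total = €7,630.7479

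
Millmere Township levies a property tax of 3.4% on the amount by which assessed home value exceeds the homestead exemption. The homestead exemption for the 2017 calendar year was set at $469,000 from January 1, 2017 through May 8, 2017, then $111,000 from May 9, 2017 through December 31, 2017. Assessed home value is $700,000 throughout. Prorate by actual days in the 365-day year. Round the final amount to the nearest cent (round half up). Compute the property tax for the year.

January 1 – May 8, 2017: 128 days, exemption $469,000 → ($700,000 − $469,000) × 3.4% × 128/365 = $2,754.2795
May 9 – December 31, 2017: 237 days, exemption $111,000 → ($700,000 − $111,000) × 3.4% × 237/365 = $13,003.1836
Total = $15,757.4630

$15,757.46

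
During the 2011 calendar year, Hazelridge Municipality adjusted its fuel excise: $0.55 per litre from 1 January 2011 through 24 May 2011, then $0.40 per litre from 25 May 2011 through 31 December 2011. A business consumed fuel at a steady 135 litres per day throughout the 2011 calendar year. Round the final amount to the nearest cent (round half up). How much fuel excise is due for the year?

$22,626.00

1 January – 24 May 2011: 144 days × 135 litres/day = 19,440 litres at $0.55/litre → $10,692.00
25 May – 31 December 2011: 221 days × 135 litres/day = 29,835 litres at $0.40/litre → $11,934.00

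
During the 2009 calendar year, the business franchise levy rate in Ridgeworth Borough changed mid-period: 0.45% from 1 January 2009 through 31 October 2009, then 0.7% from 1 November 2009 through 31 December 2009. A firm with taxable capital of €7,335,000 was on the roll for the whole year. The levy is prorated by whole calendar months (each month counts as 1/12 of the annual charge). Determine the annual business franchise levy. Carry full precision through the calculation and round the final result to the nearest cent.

1 January – 31 October 2009: 10 months at 0.45% → €7,335,000 × 0.45% × 10/12 = €27,506.2500
1 November – 31 December 2009: 2 months at 0.7% → €7,335,000 × 0.7% × 2/12 = €8,557.5000
Total = €36,063.7500

€36,063.75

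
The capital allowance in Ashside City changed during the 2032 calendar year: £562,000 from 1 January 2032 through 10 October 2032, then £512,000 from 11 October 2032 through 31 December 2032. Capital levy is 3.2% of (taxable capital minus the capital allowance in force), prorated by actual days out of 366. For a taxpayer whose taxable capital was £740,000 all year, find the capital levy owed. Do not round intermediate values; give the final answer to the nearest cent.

1 January – 10 October 2032: 284 days, exemption £562,000 → (£740,000 − £562,000) × 3.2% × 284/366 = £4,419.8470
11 October – 31 December 2032: 82 days, exemption £512,000 → (£740,000 − £512,000) × 3.2% × 82/366 = £1,634.6230
Total = £6,054.4699

£6,054.47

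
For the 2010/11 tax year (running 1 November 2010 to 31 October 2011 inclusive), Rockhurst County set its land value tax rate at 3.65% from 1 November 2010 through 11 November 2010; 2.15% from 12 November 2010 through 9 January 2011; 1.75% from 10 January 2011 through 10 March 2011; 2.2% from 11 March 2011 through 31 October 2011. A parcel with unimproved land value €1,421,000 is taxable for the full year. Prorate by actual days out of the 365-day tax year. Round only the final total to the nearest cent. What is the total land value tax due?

€30,716.96

1 November – 11 November 2010: 11 days at 3.65% → €1,421,000 × 3.65% × 11/365 = €1,563.1000
12 November 2010 – 9 January 2011: 59 days at 2.15% → €1,421,000 × 2.15% × 59/365 = €4,938.4616
10 January – 10 March 2011: 60 days at 1.75% → €1,421,000 × 1.75% × 60/365 = €4,087.8082
11 March – 31 October 2011: 235 days at 2.2% → €1,421,000 × 2.2% × 235/365 = €20,127.5890
Total = €30,716.9589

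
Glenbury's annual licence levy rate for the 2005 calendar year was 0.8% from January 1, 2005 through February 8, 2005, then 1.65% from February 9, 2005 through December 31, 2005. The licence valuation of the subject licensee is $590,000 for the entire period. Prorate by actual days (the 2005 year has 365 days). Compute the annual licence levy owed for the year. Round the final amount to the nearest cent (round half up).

$9,199.15

January 1 – February 8, 2005: 39 days at 0.8% → $590,000 × 0.8% × 39/365 = $504.3288
February 9 – December 31, 2005: 326 days at 1.65% → $590,000 × 1.65% × 326/365 = $8,694.8219
Total = $9,199.1507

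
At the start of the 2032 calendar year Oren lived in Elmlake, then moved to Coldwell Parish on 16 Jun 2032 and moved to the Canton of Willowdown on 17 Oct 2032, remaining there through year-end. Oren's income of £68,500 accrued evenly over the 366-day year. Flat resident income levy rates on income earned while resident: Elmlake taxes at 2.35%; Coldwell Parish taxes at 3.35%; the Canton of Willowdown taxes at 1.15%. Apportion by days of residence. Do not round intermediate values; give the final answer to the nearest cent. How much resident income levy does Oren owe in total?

£1,669.27

Elmlake, 1 Jan – 15 Jun 2032: 167 days → £68,500 × 2.35% × 167/366 = £734.5034
Coldwell Parish, 16 Jun – 16 Oct 2032: 123 days → £68,500 × 3.35% × 123/366 = £771.1865
The Canton of Willowdown, 17 Oct – 31 Dec 2032: 76 days → £68,500 × 1.15% × 76/366 = £163.5765
Total = £1,669.2664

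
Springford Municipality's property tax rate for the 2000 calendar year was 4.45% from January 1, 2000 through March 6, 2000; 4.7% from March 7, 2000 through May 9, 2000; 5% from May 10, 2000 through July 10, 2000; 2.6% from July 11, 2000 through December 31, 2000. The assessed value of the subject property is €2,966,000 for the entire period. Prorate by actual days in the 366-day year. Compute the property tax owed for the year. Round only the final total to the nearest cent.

€109,960.80

January 1 – March 6, 2000: 66 days at 4.45% → €2,966,000 × 4.45% × 66/366 = €23,800.9344
March 7 – May 9, 2000: 64 days at 4.7% → €2,966,000 × 4.7% × 64/366 = €24,376.3060
May 10 – July 10, 2000: 62 days at 5% → €2,966,000 × 5% × 62/366 = €25,121.8579
July 11 – December 31, 2000: 174 days at 2.6% → €2,966,000 × 2.6% × 174/366 = €36,661.7049
Total = €109,960.8033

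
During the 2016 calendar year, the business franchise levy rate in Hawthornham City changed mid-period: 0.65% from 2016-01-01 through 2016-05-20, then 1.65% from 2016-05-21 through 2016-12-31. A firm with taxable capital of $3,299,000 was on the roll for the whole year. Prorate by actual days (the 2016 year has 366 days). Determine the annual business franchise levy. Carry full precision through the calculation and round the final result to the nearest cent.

2016-01-01 to 2016-05-20: 141 days at 0.65% → $3,299,000 × 0.65% × 141/366 = $8,261.0205
2016-05-21 to 2016-12-31: 225 days at 1.65% → $3,299,000 × 1.65% × 225/366 = $33,463.2172
Total = $41,724.2377

$41,724.24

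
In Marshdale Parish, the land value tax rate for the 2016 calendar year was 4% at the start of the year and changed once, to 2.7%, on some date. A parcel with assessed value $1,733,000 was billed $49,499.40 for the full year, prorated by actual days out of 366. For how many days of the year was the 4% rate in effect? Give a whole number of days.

44 days

Let d = days at the first rate; then 366 − d days at the second rate.
$1,733,000 × [4%·d + 2.7%·(366−d)] / 366 = $49,499.40
Solving gives d = 44, so the new rate took effect on 14 Feb 2016.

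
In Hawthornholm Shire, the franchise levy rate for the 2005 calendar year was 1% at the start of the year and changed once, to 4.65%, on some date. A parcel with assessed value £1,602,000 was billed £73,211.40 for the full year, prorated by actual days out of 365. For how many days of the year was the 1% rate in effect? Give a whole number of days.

Let d = days at the first rate; then 365 − d days at the second rate.
£1,602,000 × [1%·d + 4.65%·(365−d)] / 365 = £73,211.40
Solving gives d = 8, so the new rate took effect on 9 Jan 2005.

8 days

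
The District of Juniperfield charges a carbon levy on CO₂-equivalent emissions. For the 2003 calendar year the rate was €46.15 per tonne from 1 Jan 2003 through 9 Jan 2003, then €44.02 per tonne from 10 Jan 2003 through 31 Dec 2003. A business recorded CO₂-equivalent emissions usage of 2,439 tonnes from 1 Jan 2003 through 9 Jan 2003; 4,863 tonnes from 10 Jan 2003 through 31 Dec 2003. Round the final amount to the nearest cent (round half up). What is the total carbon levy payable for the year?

€326,629.11

1 Jan – 9 Jan 2003: 2,439 tonnes at €46.15/tonne → €112,559.85
10 Jan – 31 Dec 2003: 4,863 tonnes at €44.02/tonne → €214,069.26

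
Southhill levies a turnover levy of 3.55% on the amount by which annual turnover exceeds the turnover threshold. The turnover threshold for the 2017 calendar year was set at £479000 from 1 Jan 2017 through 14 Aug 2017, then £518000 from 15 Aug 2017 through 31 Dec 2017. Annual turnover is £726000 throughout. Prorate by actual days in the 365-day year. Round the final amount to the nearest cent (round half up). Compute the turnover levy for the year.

£8241.25

1 Jan – 14 Aug 2017: 226 days, exemption £479000 → (£726000 − £479000) × 3.55% × 226/365 = £5429.2630
15 Aug – 31 Dec 2017: 139 days, exemption £518000 → (£726000 − £518000) × 3.55% × 139/365 = £2811.9890
Total = £8241.2521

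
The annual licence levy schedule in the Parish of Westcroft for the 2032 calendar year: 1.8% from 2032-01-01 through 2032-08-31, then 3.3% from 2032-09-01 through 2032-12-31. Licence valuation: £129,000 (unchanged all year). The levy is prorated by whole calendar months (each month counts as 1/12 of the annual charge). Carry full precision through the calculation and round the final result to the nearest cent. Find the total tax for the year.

£2,967.00

2032-01-01 to 2032-08-31: 8 months at 1.8% → £129,000 × 1.8% × 8/12 = £1,548.0000
2032-09-01 to 2032-12-31: 4 months at 3.3% → £129,000 × 3.3% × 4/12 = £1,419.0000
Total = £2,967.0000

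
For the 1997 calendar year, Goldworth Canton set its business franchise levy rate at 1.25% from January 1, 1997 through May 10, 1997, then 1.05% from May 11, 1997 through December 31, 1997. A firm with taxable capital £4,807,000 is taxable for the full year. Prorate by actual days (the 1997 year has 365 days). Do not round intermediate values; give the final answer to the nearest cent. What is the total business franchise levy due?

January 1 – May 10, 1997: 130 days at 1.25% → £4,807,000 × 1.25% × 130/365 = £21,401.0274
May 11 – December 31, 1997: 235 days at 1.05% → £4,807,000 × 1.05% × 235/365 = £32,496.6370
Total = £53,897.6644

£53,897.66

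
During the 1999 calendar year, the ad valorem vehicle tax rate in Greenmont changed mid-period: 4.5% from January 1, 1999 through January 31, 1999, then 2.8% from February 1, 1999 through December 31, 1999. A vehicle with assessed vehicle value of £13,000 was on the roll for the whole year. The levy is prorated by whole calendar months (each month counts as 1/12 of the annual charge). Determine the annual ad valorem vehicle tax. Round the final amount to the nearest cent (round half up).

£382.42

January 1 – January 31, 1999: 1 month at 4.5% → £13,000 × 4.5% × 1/12 = £48.7500
February 1 – December 31, 1999: 11 months at 2.8% → £13,000 × 2.8% × 11/12 = £333.6667
Total = £382.4167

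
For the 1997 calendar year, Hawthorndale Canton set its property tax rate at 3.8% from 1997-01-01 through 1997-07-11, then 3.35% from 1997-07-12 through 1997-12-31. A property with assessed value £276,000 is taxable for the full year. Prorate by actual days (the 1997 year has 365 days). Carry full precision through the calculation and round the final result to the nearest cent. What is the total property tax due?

£9,899.33

1997-01-01 to 1997-07-11: 192 days at 3.8% → £276,000 × 3.8% × 192/365 = £5,516.9753
1997-07-12 to 1997-12-31: 173 days at 3.35% → £276,000 × 3.35% × 173/365 = £4,382.3507
Total = £9,899.3260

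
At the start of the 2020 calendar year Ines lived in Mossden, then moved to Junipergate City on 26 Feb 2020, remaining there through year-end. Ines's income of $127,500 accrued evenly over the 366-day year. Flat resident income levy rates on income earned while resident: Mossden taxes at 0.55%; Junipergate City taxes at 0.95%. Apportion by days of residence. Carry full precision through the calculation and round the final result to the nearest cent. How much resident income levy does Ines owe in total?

Mossden, 1 Jan – 25 Feb 2020: 56 days → $127,500 × 0.55% × 56/366 = $107.2951
Junipergate City, 26 Feb – 31 Dec 2020: 310 days → $127,500 × 0.95% × 310/366 = $1,025.9221
Total = $1,133.2172

$1,133.22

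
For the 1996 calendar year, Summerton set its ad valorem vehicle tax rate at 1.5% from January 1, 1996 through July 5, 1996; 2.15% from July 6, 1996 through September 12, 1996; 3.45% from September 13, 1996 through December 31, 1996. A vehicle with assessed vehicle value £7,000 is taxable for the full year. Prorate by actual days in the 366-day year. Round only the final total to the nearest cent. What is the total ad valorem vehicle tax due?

£154.60

January 1 – July 5, 1996: 187 days at 1.5% → £7,000 × 1.5% × 187/366 = £53.6475
July 6 – September 12, 1996: 69 days at 2.15% → £7,000 × 2.15% × 69/366 = £28.3730
September 13 – December 31, 1996: 110 days at 3.45% → £7,000 × 3.45% × 110/366 = £72.5820
Total = £154.6025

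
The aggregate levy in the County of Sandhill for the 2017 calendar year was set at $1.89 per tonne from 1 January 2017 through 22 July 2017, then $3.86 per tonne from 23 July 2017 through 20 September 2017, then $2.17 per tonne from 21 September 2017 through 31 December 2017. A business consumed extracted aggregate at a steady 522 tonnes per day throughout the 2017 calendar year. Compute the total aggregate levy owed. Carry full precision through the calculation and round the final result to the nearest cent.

$436,710.42

1 January – 22 July 2017: 203 days × 522 tonnes/day = 105,966 tonnes at $1.89/tonne → $200,275.74
23 July – 20 September 2017: 60 days × 522 tonnes/day = 31,320 tonnes at $3.86/tonne → $120,895.20
21 September – 31 December 2017: 102 days × 522 tonnes/day = 53,244 tonnes at $2.17/tonne → $115,539.48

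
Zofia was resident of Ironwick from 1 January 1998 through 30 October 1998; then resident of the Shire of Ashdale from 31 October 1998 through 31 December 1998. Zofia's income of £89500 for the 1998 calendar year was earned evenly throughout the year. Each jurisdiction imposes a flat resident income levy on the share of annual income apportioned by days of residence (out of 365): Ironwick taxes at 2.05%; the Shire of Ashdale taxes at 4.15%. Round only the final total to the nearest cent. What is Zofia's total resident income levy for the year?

£2154.01

Ironwick, 1 January – 30 October 1998: 303 days → £89500 × 2.05% × 303/365 = £1523.0938
The Shire of Ashdale, 31 October – 31 December 1998: 62 days → £89500 × 4.15% × 62/365 = £630.9137
Total = £2154.0075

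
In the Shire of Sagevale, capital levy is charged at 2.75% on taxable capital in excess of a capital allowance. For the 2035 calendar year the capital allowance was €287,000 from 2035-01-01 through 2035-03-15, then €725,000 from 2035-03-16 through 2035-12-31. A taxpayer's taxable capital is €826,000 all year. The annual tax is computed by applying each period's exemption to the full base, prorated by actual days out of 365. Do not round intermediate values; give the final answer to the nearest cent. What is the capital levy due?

2035-01-01 to 2035-03-15: 74 days, exemption €287,000 → (€826,000 − €287,000) × 2.75% × 74/365 = €3,005.1096
2035-03-16 to 2035-12-31: 291 days, exemption €725,000 → (€826,000 − €725,000) × 2.75% × 291/365 = €2,214.3904
Total = €5,219.5000

€5,219.50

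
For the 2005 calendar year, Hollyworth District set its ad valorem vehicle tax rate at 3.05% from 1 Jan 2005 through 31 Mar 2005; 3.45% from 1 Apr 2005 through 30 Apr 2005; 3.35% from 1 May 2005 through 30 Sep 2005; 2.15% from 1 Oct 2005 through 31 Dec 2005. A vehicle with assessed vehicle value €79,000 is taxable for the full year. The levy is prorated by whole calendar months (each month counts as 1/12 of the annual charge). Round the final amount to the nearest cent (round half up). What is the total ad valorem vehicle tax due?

1 Jan – 31 Mar 2005: 3 months at 3.05% → €79,000 × 3.05% × 3/12 = €602.3750
1 Apr – 30 Apr 2005: 1 month at 3.45% → €79,000 × 3.45% × 1/12 = €227.1250
1 May – 30 Sep 2005: 5 months at 3.35% → €79,000 × 3.35% × 5/12 = €1,102.7083
1 Oct – 31 Dec 2005: 3 months at 2.15% → €79,000 × 2.15% × 3/12 = €424.6250
Total = €2,356.8333

€2,356.83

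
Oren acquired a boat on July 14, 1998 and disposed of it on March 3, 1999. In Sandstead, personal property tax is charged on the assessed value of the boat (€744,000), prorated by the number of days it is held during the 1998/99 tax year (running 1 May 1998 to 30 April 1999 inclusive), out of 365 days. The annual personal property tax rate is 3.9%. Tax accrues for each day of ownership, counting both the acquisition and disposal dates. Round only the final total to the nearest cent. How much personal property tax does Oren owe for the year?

€18,522.54

Days held (July 14, 1998 – March 3, 1999): 233 out of 365
Tax = €744,000 × 3.9% × 233/365 = €18,522.5425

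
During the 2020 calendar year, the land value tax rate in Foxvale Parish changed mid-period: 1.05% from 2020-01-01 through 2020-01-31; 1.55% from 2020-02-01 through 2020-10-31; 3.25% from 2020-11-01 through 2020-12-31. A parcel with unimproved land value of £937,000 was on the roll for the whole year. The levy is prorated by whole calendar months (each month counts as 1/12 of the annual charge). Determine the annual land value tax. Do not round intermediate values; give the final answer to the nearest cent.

£16,787.92

2020-01-01 to 2020-01-31: 1 month at 1.05% → £937,000 × 1.05% × 1/12 = £819.8750
2020-02-01 to 2020-10-31: 9 months at 1.55% → £937,000 × 1.55% × 9/12 = £10,892.6250
2020-11-01 to 2020-12-31: 2 months at 3.25% → £937,000 × 3.25% × 2/12 = £5,075.4167
Total = £16,787.9167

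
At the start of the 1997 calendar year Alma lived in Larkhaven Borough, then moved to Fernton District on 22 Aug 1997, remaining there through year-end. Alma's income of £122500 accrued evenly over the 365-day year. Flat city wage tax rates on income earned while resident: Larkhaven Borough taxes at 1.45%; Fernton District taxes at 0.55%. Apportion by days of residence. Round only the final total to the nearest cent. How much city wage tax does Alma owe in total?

Larkhaven Borough, 1 Jan – 21 Aug 1997: 233 days → £122500 × 1.45% × 233/365 = £1133.8801
Fernton District, 22 Aug – 31 Dec 1997: 132 days → £122500 × 0.55% × 132/365 = £243.6575
Total = £1377.5377

£1377.54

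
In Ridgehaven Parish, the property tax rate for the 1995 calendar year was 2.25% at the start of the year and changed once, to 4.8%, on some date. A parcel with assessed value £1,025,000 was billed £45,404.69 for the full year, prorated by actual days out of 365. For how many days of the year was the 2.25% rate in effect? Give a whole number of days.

53 days

Let d = days at the first rate; then 365 − d days at the second rate.
£1,025,000 × [2.25%·d + 4.8%·(365−d)] / 365 = £45,404.69
Solving gives d = 53, so the new rate took effect on 23 Feb 1995.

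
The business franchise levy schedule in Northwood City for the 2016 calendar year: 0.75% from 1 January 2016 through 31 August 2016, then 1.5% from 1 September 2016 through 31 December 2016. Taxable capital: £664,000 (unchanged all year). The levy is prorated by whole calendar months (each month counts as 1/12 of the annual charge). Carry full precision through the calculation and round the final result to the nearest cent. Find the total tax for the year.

£6,640.00

1 January – 31 August 2016: 8 months at 0.75% → £664,000 × 0.75% × 8/12 = £3,320.0000
1 September – 31 December 2016: 4 months at 1.5% → £664,000 × 1.5% × 4/12 = £3,320.0000
Total = £6,640.0000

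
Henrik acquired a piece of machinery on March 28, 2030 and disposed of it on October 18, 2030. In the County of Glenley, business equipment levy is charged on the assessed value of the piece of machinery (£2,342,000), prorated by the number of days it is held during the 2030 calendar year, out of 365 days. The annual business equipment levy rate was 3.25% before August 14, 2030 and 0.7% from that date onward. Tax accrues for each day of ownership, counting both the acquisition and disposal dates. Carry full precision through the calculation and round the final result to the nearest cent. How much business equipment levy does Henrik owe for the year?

£31,950.65

March 28 – August 13, 2030: 139 days at 3.25% → £2,342,000 × 3.25% × 139/365 = £28,986.2603
August 14 – October 18, 2030: 66 days at 0.7% → £2,342,000 × 0.7% × 66/365 = £2,964.3945
Total = £31,950.6548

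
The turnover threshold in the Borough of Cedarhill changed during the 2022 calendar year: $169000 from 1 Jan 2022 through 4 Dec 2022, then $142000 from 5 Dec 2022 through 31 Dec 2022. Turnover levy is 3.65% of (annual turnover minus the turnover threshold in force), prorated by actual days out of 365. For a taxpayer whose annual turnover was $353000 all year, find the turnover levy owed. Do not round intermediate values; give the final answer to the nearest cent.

$6788.90

1 Jan – 4 Dec 2022: 338 days, exemption $169000 → ($353000 − $169000) × 3.65% × 338/365 = $6219.2000
5 Dec – 31 Dec 2022: 27 days, exemption $142000 → ($353000 − $142000) × 3.65% × 27/365 = $569.7000
Total = $6788.9000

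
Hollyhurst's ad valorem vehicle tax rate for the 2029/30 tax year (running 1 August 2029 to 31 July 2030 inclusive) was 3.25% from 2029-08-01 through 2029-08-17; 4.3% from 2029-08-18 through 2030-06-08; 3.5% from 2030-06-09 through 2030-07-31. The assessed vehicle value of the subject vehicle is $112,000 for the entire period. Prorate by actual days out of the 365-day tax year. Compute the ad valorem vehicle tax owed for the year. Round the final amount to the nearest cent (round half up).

$4,631.12

2029-08-01 to 2029-08-17: 17 days at 3.25% → $112,000 × 3.25% × 17/365 = $169.5342
2029-08-18 to 2030-06-08: 295 days at 4.3% → $112,000 × 4.3% × 295/365 = $3,892.3836
2030-06-09 to 2030-07-31: 53 days at 3.5% → $112,000 × 3.5% × 53/365 = $569.2055
Total = $4,631.1233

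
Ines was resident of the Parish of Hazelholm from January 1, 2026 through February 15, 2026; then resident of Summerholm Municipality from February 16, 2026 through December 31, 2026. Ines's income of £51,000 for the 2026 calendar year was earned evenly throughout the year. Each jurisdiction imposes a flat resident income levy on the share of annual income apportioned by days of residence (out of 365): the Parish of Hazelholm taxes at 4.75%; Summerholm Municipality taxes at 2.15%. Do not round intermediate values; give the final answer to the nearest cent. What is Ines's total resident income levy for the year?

£1,263.61

The Parish of Hazelholm, January 1 – February 15, 2026: 46 days → £51,000 × 4.75% × 46/365 = £305.3014
Summerholm Municipality, February 16 – December 31, 2026: 319 days → £51,000 × 2.15% × 319/365 = £958.3110
Total = £1,263.6123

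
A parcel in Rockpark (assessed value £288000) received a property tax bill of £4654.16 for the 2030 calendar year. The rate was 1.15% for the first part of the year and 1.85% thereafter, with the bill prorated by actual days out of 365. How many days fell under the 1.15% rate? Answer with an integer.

122 days

Let d = days at the first rate; then 365 − d days at the second rate.
£288000 × [1.15%·d + 1.85%·(365−d)] / 365 = £4654.16
Solving gives d = 122, so the new rate took effect on 3 May 2030.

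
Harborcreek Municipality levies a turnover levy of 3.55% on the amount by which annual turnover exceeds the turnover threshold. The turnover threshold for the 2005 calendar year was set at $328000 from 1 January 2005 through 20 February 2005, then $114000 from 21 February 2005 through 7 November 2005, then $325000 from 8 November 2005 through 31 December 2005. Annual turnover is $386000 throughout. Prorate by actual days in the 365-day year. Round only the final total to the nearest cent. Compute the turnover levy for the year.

1 January – 20 February 2005: 51 days, exemption $328000 → ($386000 − $328000) × 3.55% × 51/365 = $287.6959
21 February – 7 November 2005: 260 days, exemption $114000 → ($386000 − $114000) × 3.55% × 260/365 = $6878.2466
8 November – 31 December 2005: 54 days, exemption $325000 → ($386000 − $325000) × 3.55% × 54/365 = $320.3753
Total = $7486.3178

$7486.32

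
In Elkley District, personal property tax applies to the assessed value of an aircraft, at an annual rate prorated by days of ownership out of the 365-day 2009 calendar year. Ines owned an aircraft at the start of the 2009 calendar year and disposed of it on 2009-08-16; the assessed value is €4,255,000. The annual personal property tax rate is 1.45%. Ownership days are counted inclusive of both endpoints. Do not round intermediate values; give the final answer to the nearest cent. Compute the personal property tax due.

Days held (2009-01-01 to 2009-08-16): 228 out of 365
Tax = €4,255,000 × 1.45% × 228/365 = €38,539.8082

€38,539.81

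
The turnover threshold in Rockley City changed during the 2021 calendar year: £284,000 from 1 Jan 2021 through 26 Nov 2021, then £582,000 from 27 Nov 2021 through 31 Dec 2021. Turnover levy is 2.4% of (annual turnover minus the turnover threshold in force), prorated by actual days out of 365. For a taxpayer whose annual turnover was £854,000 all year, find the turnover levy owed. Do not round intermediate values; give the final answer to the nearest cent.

1 Jan – 26 Nov 2021: 330 days, exemption £284,000 → (£854,000 − £284,000) × 2.4% × 330/365 = £12,368.2192
27 Nov – 31 Dec 2021: 35 days, exemption £582,000 → (£854,000 − £582,000) × 2.4% × 35/365 = £625.9726
Total = £12,994.1918

£12,994.19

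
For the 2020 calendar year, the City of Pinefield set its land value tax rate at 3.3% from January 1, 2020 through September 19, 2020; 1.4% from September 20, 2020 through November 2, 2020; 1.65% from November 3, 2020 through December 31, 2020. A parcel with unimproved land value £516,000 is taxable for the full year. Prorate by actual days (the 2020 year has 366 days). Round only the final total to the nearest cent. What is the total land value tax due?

£14,476.90

January 1 – September 19, 2020: 263 days at 3.3% → £516,000 × 3.3% × 263/366 = £12,235.9672
September 20 – November 2, 2020: 44 days at 1.4% → £516,000 × 1.4% × 44/366 = £868.4590
November 3 – December 31, 2020: 59 days at 1.65% → £516,000 × 1.65% × 59/366 = £1,372.4754
Total = £14,476.9016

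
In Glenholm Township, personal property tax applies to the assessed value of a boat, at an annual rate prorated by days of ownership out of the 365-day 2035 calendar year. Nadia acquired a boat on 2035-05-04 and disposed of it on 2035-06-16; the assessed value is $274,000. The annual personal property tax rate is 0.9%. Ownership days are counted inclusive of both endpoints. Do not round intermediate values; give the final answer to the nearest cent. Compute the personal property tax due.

$297.27

Days held (2035-05-04 to 2035-06-16): 44 out of 365
Tax = $274,000 × 0.9% × 44/365 = $297.2712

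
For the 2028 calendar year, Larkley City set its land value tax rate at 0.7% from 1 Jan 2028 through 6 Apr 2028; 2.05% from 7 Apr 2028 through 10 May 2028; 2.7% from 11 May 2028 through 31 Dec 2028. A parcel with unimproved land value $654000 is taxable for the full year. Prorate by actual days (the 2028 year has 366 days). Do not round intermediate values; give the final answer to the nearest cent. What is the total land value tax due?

$13796.54

1 Jan – 6 Apr 2028: 97 days at 0.7% → $654000 × 0.7% × 97/366 = $1213.2951
7 Apr – 10 May 2028: 34 days at 2.05% → $654000 × 2.05% × 34/366 = $1245.4590
11 May – 31 Dec 2028: 235 days at 2.7% → $654000 × 2.7% × 235/366 = $11337.7869
Total = $13796.5410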